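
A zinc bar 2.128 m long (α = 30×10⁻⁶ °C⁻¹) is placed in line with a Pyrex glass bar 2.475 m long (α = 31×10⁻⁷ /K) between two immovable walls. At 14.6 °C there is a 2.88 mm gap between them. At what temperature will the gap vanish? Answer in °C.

T = 54.9 °C

Gap closes when ΔL₁ + ΔL₂ = 2.88 mm = 2.88×10⁻³ m
(α₁L₁ + α₂L₂)ΔT = g
α₁L₁ + α₂L₂ = 30×10⁻⁶×2.128 + 31×10⁻⁷×2.475 = 7.15125×10⁻⁵ m/K
ΔT = 2.88×10⁻³ / 7.15125×10⁻⁵ = 40.273 K
T = 14.6 + 40.273 = 54.873 °C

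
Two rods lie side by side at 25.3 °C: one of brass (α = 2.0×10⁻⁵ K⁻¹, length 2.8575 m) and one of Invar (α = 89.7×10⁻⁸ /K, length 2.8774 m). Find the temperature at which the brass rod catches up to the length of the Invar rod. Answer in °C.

L₁(1 + α₁ΔT) = L₂(1 + α₂ΔT) ⇒ ΔT = (L₂ − L₁)/(α₁L₁ − α₂L₂)
L₂ − L₁ = 2.8774 − 2.8575 = 1.99×10⁻² m
α₁L₁ − α₂L₂ = 2.0×10⁻⁵×2.8575 − 89.7×10⁻⁸×2.8774 = 5.45689722×10⁻⁵ m/K
ΔT = 1.99×10⁻² / 5.45689722×10⁻⁵ = 364.676 K
T = 25.3 + 364.676 = 389.976 °C

T = 390.0 °C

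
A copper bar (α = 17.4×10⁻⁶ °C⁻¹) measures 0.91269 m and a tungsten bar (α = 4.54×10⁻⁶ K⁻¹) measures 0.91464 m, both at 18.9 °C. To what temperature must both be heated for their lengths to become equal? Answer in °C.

L₁(1 + α₁ΔT) = L₂(1 + α₂ΔT) ⇒ ΔT = (L₂ − L₁)/(α₁L₁ − α₂L₂)
L₂ − L₁ = 0.91464 − 0.91269 = 1.95×10⁻³ m
α₁L₁ − α₂L₂ = 17.4×10⁻⁶×0.91269 − 4.54×10⁻⁶×0.91464 = 1.17283404×10⁻⁵ m/K
ΔT = 1.95×10⁻³ / 1.17283404×10⁻⁵ = 166.264 K
T = 18.9 + 166.264 = 185.164 °C

T = 185.2 °C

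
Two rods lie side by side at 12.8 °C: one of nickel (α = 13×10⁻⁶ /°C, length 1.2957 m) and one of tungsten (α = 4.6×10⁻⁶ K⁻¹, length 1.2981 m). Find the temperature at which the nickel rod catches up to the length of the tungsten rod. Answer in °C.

L₁(1 + α₁ΔT) = L₂(1 + α₂ΔT) ⇒ ΔT = (L₂ − L₁)/(α₁L₁ − α₂L₂)
L₂ − L₁ = 1.2981 − 1.2957 = 2.40×10⁻³ m
α₁L₁ − α₂L₂ = 13×10⁻⁶×1.2957 − 4.6×10⁻⁶×1.2981 = 1.087284×10⁻⁵ m/K
ΔT = 2.40×10⁻³ / 1.087284×10⁻⁵ = 220.733 K
T = 12.8 + 220.733 = 233.533 °C

T = 233.5 °C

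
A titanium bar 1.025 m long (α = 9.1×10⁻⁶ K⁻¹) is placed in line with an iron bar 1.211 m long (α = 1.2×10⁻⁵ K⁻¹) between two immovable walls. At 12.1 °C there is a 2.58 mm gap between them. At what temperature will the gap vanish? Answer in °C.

α₁L₁ = 9.3275×10⁻⁶ m/K, α₂L₂ = 1.4532×10⁻⁵ m/K → total 2.38595×10⁻⁵ m/K
ΔT = g/(α₁L₁+α₂L₂) = 2.58×10⁻³ / 2.38595×10⁻⁵ = 108.13 K
T = 12.1 + 108.13 = 120.23 °C

T = 120 °C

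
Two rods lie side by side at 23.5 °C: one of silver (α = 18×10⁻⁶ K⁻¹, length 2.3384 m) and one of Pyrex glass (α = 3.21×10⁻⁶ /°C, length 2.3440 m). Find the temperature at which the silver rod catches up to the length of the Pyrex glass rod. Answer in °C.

T = 185.5 °C

L₁(1 + α₁ΔT) = L₂(1 + α₂ΔT) ⇒ ΔT = (L₂ − L₁)/(α₁L₁ − α₂L₂)
L₂ − L₁ = 2.3440 − 2.3384 = 5.60×10⁻³ m
α₁L₁ − α₂L₂ = 18×10⁻⁶×2.3384 − 3.21×10⁻⁶×2.3440 = 3.456696×10⁻⁵ m/K
ΔT = 5.60×10⁻³ / 3.456696×10⁻⁵ = 162.004 K
T = 23.5 + 162.004 = 185.504 °C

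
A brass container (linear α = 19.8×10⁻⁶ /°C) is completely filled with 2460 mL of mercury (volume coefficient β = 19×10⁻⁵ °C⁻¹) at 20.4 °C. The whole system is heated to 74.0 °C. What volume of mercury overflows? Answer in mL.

The container also expands: β_container ≈ 3α = 5.94×10⁻⁵ /K
Net overflow = V₀(β_liq − 3α_cont)ΔT
β − 3α = 1.90×10⁻⁴ − 5.94×10⁻⁵ = 1.306×10⁻⁴ /K; ΔT = 53.6 K
ΔV = 2460 × 1.306×10⁻⁴ × 53.6 = 17.2 mL

17.2 mL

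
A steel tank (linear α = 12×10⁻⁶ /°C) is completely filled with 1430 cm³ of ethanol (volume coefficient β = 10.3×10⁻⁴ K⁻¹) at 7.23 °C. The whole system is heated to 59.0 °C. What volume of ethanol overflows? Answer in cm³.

The tank also expands: β_container ≈ 3α = 3.6×10⁻⁵ /K
Net overflow = V₀(β_liq − 3α_cont)ΔT
β − 3α = 1.03×10⁻³ − 3.6×10⁻⁵ = 9.94×10⁻⁴ /K; ΔT = 51.77 K
ΔV = 1430 × 9.94×10⁻⁴ × 51.77 = 73.6 cm³

73.6 cm³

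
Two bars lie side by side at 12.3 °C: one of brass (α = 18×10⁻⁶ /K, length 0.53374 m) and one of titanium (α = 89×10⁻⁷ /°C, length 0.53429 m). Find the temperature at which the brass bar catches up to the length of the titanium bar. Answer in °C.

L₁(1 + α₁ΔT) = L₂(1 + α₂ΔT) ⇒ ΔT = (L₂ − L₁)/(α₁L₁ − α₂L₂)
L₂ − L₁ = 0.53429 − 0.53374 = 5.50×10⁻⁴ m
α₁L₁ − α₂L₂ = 18×10⁻⁶×0.53374 − 89×10⁻⁷×0.53429 = 4.852139×10⁻⁶ m/K
ΔT = 5.50×10⁻⁴ / 4.852139×10⁻⁶ = 113.352 K
T = 12.3 + 113.352 = 125.652 °C

T = 125.7 °C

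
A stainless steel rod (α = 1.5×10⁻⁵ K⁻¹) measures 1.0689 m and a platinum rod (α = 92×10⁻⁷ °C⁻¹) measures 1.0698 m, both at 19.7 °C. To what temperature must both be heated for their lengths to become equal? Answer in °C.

L₁(1 + α₁ΔT) = L₂(1 + α₂ΔT) ⇒ ΔT = (L₂ − L₁)/(α₁L₁ − α₂L₂)
L₂ − L₁ = 1.0698 − 1.0689 = 9.00×10⁻⁴ m
α₁L₁ − α₂L₂ = 1.5×10⁻⁵×1.0689 − 92×10⁻⁷×1.0698 = 6.19134×10⁻⁶ m/K
ΔT = 9.00×10⁻⁴ / 6.19134×10⁻⁶ = 145.364 K
T = 19.7 + 145.364 = 165.064 °C

T = 165.1 °C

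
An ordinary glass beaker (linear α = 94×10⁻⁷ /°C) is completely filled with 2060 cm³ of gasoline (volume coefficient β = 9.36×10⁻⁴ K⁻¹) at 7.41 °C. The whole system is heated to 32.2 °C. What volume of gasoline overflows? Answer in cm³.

46.4 cm³

The beaker also expands: β_container ≈ 3α = 2.82×10⁻⁵ /K
Net overflow = V₀(β_liq − 3α_cont)ΔT
β − 3α = 9.36×10⁻⁴ − 2.82×10⁻⁵ = 9.078×10⁻⁴ /K; ΔT = 24.79 K
ΔV = 2060 × 9.078×10⁻⁴ × 24.79 = 46.4 cm³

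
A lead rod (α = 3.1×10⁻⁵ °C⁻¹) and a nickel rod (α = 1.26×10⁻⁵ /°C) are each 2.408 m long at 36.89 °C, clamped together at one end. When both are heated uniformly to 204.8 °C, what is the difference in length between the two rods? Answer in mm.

ΔT = 167.91 K
lead: ΔL = 3.1×10⁻⁵ × 2.408 m × 167.91 = 1.2534×10⁻² m = 12.534 mm
nickel: ΔL = 1.26×10⁻⁵ × 2.408 m × 167.91 = 5.0945×10⁻³ m = 5.0945 mm
difference = 12.534 − 5.0945 = 7.4395 mm

7.44 mm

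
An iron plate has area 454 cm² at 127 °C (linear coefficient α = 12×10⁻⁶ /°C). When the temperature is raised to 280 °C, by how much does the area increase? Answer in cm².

Area coefficient ≈ 2α; |ΔT| = 153 K
ΔA = 2αA₀ΔT = 2(12×10⁻⁶)(454)(153) = 1.67 cm²

ΔA = 1.67 cm²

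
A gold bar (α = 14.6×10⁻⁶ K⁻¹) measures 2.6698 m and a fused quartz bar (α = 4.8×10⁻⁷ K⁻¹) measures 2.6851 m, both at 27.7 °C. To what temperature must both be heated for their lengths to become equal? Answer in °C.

T = 433.6 °C

Equal length when α₁L₁ΔT − α₂L₂ΔT = L₂ − L₁ = 1.53×10⁻² m
α₁L₁ = 3.897908×10⁻⁵, α₂L₂ = 1.288848×10⁻⁶ → Δ(αL) = 3.7690232×10⁻⁵ m/K
ΔT = 1.53×10⁻² / 3.7690232×10⁻⁵ = 405.941 K, so T = 27.7 + 405.941 = 433.641 °C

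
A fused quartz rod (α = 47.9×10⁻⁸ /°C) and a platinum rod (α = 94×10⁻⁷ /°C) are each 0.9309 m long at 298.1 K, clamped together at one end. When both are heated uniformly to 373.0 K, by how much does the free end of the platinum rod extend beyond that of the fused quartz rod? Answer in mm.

ΔT = 74.9 K
fused quartz: ΔL = 47.9×10⁻⁸ × 0.9309 m × 74.9 = 3.3398×10⁻⁵ m = 0.033398 mm
platinum: ΔL = 94×10⁻⁷ × 0.9309 m × 74.9 = 6.5541×10⁻⁴ m = 0.65541 mm
difference = 0.65541 − 0.033398 = 0.622012 mm

0.622 mm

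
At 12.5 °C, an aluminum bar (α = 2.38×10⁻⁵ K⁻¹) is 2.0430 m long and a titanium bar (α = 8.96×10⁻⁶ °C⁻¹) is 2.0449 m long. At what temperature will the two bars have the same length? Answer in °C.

Equal length when α₁L₁ΔT − α₂L₂ΔT = L₂ − L₁ = 1.90×10⁻³ m
α₁L₁ = 4.86234×10⁻⁵, α₂L₂ = 1.8322304×10⁻⁵ → Δ(αL) = 3.0301096×10⁻⁵ m/K
ΔT = 1.90×10⁻³ / 3.0301096×10⁻⁵ = 62.7040 K, so T = 12.5 + 62.7040 = 75.2040 °C

T = 75.20 °C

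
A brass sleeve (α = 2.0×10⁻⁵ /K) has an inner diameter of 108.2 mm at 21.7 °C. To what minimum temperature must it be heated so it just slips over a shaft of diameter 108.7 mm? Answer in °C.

T = 253 °C

Required Δd = 108.7 − 108.2 = 0.5 mm
Δd = αd₀ΔT ⇒ ΔT = Δd/(αd₀) = 0.5 / (2.0×10⁻⁵ × 108.2) = 231.05 K
T_min = 21.7 + 231.05 = 252.75 °C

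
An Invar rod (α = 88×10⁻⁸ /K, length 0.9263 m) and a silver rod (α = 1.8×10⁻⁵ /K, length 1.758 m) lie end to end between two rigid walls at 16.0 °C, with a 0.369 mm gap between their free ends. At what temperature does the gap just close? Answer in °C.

T = 27.4 °C

Gap closes when ΔL₁ + ΔL₂ = 0.369 mm = 3.69×10⁻⁴ m
(α₁L₁ + α₂L₂)ΔT = g
α₁L₁ + α₂L₂ = 88×10⁻⁸×0.9263 + 1.8×10⁻⁵×1.758 = 3.2459144×10⁻⁵ m/K
ΔT = 3.69×10⁻⁴ / 3.2459144×10⁻⁵ = 11.368 K
T = 16.0 + 11.368 = 27.368 °C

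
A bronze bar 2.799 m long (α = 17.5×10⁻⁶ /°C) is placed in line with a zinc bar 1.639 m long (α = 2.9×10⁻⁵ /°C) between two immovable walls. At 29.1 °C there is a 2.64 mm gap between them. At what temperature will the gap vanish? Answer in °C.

Gap closes when ΔL₁ + ΔL₂ = 2.64 mm = 2.64×10⁻³ m
(α₁L₁ + α₂L₂)ΔT = g
α₁L₁ + α₂L₂ = 17.5×10⁻⁶×2.799 + 2.9×10⁻⁵×1.639 = 9.65135×10⁻⁵ m/K
ΔT = 2.64×10⁻³ / 9.65135×10⁻⁵ = 27.354 K
T = 29.1 + 27.354 = 56.454 °C

T = 56.5 °C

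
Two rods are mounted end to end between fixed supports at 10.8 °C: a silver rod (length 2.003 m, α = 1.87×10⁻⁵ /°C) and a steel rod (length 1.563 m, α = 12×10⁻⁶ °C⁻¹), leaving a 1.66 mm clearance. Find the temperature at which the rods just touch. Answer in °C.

T = 40.3 °C

Gap closes when ΔL₁ + ΔL₂ = 1.66 mm = 1.66×10⁻³ m
(α₁L₁ + α₂L₂)ΔT = g
α₁L₁ + α₂L₂ = 1.87×10⁻⁵×2.003 + 12×10⁻⁶×1.563 = 5.62121×10⁻⁵ m/K
ΔT = 1.66×10⁻³ / 5.62121×10⁻⁵ = 29.531 K
T = 10.8 + 29.531 = 40.331 °C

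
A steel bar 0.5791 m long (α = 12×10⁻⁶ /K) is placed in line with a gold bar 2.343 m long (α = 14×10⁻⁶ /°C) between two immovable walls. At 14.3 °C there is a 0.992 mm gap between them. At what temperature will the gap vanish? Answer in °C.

Gap closes when ΔL₁ + ΔL₂ = 0.992 mm = 9.92×10⁻⁴ m
(α₁L₁ + α₂L₂)ΔT = g
α₁L₁ + α₂L₂ = 12×10⁻⁶×0.5791 + 14×10⁻⁶×2.343 = 3.97512×10⁻⁵ m/K
ΔT = 9.92×10⁻⁴ / 3.97512×10⁻⁵ = 24.955 K
T = 14.3 + 24.955 = 39.255 °C

T = 39.3 °C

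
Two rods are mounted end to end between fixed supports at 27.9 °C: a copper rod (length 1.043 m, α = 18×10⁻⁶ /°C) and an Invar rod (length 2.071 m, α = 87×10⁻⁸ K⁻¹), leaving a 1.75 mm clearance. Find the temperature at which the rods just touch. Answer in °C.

T = 113 °C

Gap closes when ΔL₁ + ΔL₂ = 1.75 mm = 1.75×10⁻³ m
(α₁L₁ + α₂L₂)ΔT = g
α₁L₁ + α₂L₂ = 18×10⁻⁶×1.043 + 87×10⁻⁸×2.071 = 2.057577×10⁻⁵ m/K
ΔT = 1.75×10⁻³ / 2.057577×10⁻⁵ = 85.05 K
T = 27.9 + 85.05 = 112.95 °C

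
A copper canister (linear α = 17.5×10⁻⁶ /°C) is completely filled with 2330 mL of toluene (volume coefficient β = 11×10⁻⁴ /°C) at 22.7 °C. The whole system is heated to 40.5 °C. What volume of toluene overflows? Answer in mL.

43.4 mL

The canister also expands: β_container ≈ 3α = 5.25×10⁻⁵ /K
Net overflow = V₀(β_liq − 3α_cont)ΔT
β − 3α = 1.10×10⁻³ − 5.25×10⁻⁵ = 1.0475×10⁻³ /K; ΔT = 17.8 K
ΔV = 2330 × 1.0475×10⁻³ × 17.8 = 43.4 mL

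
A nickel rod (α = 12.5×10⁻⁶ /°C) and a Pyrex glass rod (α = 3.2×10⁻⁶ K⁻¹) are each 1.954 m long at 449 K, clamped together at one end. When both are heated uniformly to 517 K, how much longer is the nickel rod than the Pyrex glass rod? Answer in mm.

1.24 mm

ΔT = 68 K
nickel: ΔL = 12.5×10⁻⁶ × 1.954 m × 68 = 1.6609×10⁻³ m = 1.6609 mm
Pyrex glass: ΔL = 3.2×10⁻⁶ × 1.954 m × 68 = 4.2519×10⁻⁴ m = 0.42519 mm
difference = 1.6609 − 0.42519 = 1.23571 mm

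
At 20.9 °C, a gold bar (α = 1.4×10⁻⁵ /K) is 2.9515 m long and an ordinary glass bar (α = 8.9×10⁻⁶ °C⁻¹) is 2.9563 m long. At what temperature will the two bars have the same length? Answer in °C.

T = 340.7 °C

L₁(1 + α₁ΔT) = L₂(1 + α₂ΔT) ⇒ ΔT = (L₂ − L₁)/(α₁L₁ − α₂L₂)
L₂ − L₁ = 2.9563 − 2.9515 = 4.80×10⁻³ m
α₁L₁ − α₂L₂ = 1.4×10⁻⁵×2.9515 − 8.9×10⁻⁶×2.9563 = 1.500993×10⁻⁵ m/K
ΔT = 4.80×10⁻³ / 1.500993×10⁻⁵ = 319.788 K
T = 20.9 + 319.788 = 340.688 °C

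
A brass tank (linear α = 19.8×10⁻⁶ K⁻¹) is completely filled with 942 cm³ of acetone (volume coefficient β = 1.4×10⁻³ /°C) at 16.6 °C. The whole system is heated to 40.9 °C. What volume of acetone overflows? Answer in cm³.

30.7 cm³

The tank also expands: β_container ≈ 3α = 5.94×10⁻⁵ /K
Net overflow = V₀(β_liq − 3α_cont)ΔT
β − 3α = 1.40×10⁻³ − 5.94×10⁻⁵ = 1.3406×10⁻³ /K; ΔT = 24.3 K
ΔV = 942 × 1.3406×10⁻³ × 24.3 = 30.7 cm³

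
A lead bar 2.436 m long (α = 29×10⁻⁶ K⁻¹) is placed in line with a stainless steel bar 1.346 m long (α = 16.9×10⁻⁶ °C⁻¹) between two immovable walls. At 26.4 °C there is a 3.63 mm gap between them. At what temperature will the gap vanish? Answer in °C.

Gap closes when ΔL₁ + ΔL₂ = 3.63 mm = 3.63×10⁻³ m
(α₁L₁ + α₂L₂)ΔT = g
α₁L₁ + α₂L₂ = 29×10⁻⁶×2.436 + 16.9×10⁻⁶×1.346 = 9.33914×10⁻⁵ m/K
ΔT = 3.63×10⁻³ / 9.33914×10⁻⁵ = 38.869 K
T = 26.4 + 38.869 = 65.269 °C

T = 65.3 °C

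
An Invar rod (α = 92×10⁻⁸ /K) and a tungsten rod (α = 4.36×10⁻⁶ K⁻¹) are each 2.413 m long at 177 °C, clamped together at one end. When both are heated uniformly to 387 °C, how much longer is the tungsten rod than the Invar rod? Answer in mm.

1.74 mm

ΔT = 210 K
Invar: ΔL = 92×10⁻⁸ × 2.413 m × 210 = 4.6619×10⁻⁴ m = 0.46619 mm
tungsten: ΔL = 4.36×10⁻⁶ × 2.413 m × 210 = 2.2093×10⁻³ m = 2.2093 mm
difference = 2.2093 − 0.46619 = 1.74311 mm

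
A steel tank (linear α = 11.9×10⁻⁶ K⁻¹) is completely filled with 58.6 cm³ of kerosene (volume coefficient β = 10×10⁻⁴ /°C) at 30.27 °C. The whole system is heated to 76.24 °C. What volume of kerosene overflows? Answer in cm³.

2.60 cm³

The tank also expands: β_container ≈ 3α = 3.57×10⁻⁵ /K
Net overflow = V₀(β_liq − 3α_cont)ΔT
β − 3α = 1.00×10⁻³ − 3.57×10⁻⁵ = 9.643×10⁻⁴ /K; ΔT = 45.97 K
ΔV = 58.6 × 9.643×10⁻⁴ × 45.97 = 2.60 cm³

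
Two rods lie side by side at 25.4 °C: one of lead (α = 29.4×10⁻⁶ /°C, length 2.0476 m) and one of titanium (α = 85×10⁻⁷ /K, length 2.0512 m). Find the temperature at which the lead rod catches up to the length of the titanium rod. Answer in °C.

Equal length when α₁L₁ΔT − α₂L₂ΔT = L₂ − L₁ = 3.60×10⁻³ m
α₁L₁ = 6.019944×10⁻⁵, α₂L₂ = 1.74352×10⁻⁵ → Δ(αL) = 4.276424×10⁻⁵ m/K
ΔT = 3.60×10⁻³ / 4.276424×10⁻⁵ = 84.182 K, so T = 25.4 + 84.182 = 109.582 °C

T = 109.6 °C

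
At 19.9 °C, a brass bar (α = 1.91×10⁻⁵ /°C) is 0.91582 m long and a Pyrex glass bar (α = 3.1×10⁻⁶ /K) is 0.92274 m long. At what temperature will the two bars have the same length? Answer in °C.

T = 492.8 °C

L₁(1 + α₁ΔT) = L₂(1 + α₂ΔT) ⇒ ΔT = (L₂ − L₁)/(α₁L₁ − α₂L₂)
L₂ − L₁ = 0.92274 − 0.91582 = 6.92×10⁻³ m
α₁L₁ − α₂L₂ = 1.91×10⁻⁵×0.91582 − 3.1×10⁻⁶×0.92274 = 1.4631668×10⁻⁵ m/K
ΔT = 6.92×10⁻³ / 1.4631668×10⁻⁵ = 472.947 K
T = 19.9 + 472.947 = 492.847 °C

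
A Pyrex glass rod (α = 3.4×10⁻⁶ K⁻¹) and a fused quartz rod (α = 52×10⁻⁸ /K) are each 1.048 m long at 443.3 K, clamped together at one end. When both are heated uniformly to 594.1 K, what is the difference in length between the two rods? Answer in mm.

0.455 mm

ΔT = 150.8 K
Pyrex glass: ΔL = 3.4×10⁻⁶ × 1.048 m × 150.8 = 5.3733×10⁻⁴ m = 0.53733 mm
fused quartz: ΔL = 52×10⁻⁸ × 1.048 m × 150.8 = 8.2180×10⁻⁵ m = 0.082180 mm
difference = 0.53733 − 0.082180 = 0.45515 mm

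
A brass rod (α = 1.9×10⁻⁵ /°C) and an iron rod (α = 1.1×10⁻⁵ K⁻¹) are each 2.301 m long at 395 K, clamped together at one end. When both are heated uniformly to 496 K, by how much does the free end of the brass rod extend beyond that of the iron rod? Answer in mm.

1.86 mm

ΔT = 101 K
brass: ΔL = 1.9×10⁻⁵ × 2.301 m × 101 = 4.4156×10⁻³ m = 4.4156 mm
iron: ΔL = 1.1×10⁻⁵ × 2.301 m × 101 = 2.5564×10⁻³ m = 2.5564 mm
difference = 4.4156 − 2.5564 = 1.8592 mm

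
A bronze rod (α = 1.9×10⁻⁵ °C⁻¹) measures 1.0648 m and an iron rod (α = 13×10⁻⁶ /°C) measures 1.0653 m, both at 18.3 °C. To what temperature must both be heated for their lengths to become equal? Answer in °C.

Equal length when α₁L₁ΔT − α₂L₂ΔT = L₂ − L₁ = 5.00×10⁻⁴ m
α₁L₁ = 2.02312×10⁻⁵, α₂L₂ = 1.38489×10⁻⁵ → Δ(αL) = 6.3823×10⁻⁶ m/K
ΔT = 5.00×10⁻⁴ / 6.3823×10⁻⁶ = 78.3417 K, so T = 18.3 + 78.3417 = 96.6417 °C

T = 96.64 °C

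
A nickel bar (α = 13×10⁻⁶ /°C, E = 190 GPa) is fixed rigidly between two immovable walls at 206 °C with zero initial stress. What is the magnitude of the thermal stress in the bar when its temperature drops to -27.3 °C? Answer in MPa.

Fully constrained: the free strain ε = αΔT is blocked, so σ = Eε = EαΔT.
|ΔT| = 233.3 K
σ = 190×10⁹ × 13×10⁻⁶ × 233.3 = 5.76×10⁸ Pa

σ = 576 MPa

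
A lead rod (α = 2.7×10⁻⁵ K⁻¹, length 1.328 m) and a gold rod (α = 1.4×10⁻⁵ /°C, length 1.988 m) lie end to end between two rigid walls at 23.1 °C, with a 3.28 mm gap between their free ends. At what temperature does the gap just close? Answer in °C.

Gap closes when ΔL₁ + ΔL₂ = 3.28 mm = 3.28×10⁻³ m
(α₁L₁ + α₂L₂)ΔT = g
α₁L₁ + α₂L₂ = 2.7×10⁻⁵×1.328 + 1.4×10⁻⁵×1.988 = 6.3688×10⁻⁵ m/K
ΔT = 3.28×10⁻³ / 6.3688×10⁻⁵ = 51.501 K
T = 23.1 + 51.501 = 74.601 °C

T = 74.6 °C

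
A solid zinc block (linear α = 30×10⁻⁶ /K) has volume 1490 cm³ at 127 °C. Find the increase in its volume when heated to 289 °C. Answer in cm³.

ΔV = 21.7 cm³

Isotropic solid: β ≈ 3α = 9.0×10⁻⁵ /K; ΔT = 162 K
ΔV = 3αV₀ΔT = 3(30×10⁻⁶)(1490)(162) = 21.7 cm³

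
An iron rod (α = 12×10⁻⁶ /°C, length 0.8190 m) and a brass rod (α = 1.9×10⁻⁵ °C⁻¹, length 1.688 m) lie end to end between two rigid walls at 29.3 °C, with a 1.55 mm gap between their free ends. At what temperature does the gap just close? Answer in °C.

T = 66.3 °C

Gap closes when ΔL₁ + ΔL₂ = 1.55 mm = 1.55×10⁻³ m
(α₁L₁ + α₂L₂)ΔT = g
α₁L₁ + α₂L₂ = 12×10⁻⁶×0.8190 + 1.9×10⁻⁵×1.688 = 4.19×10⁻⁵ m/K
ΔT = 1.55×10⁻³ / 4.19×10⁻⁵ = 36.993 K
T = 29.3 + 36.993 = 66.293 °C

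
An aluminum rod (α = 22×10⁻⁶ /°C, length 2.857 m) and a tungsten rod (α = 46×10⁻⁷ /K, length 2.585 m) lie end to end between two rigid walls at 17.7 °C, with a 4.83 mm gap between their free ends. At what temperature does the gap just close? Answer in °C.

α₁L₁ = 6.2854×10⁻⁵ m/K, α₂L₂ = 1.1891×10⁻⁵ m/K → total 7.4745×10⁻⁵ m/K
ΔT = g/(α₁L₁+α₂L₂) = 4.83×10⁻³ / 7.4745×10⁻⁵ = 64.620 K
T = 17.7 + 64.620 = 82.320 °C

T = 82.3 °C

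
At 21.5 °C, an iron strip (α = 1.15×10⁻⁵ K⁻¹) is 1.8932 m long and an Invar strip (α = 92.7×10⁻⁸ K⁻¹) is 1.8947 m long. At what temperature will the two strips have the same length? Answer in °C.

Equal length when α₁L₁ΔT − α₂L₂ΔT = L₂ − L₁ = 1.50×10⁻³ m
α₁L₁ = 2.17718×10⁻⁵, α₂L₂ = 1.7563869×10⁻⁶ → Δ(αL) = 2.00154131×10⁻⁵ m/K
ΔT = 1.50×10⁻³ / 2.00154131×10⁻⁵ = 74.9422 K, so T = 21.5 + 74.9422 = 96.4422 °C

T = 96.44 °C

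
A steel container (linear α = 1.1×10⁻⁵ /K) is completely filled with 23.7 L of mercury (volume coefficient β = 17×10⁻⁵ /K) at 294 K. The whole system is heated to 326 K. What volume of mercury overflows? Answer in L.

0.104 L

The container also expands: β_container ≈ 3α = 3.3×10⁻⁵ /K
Net overflow = V₀(β_liq − 3α_cont)ΔT
β − 3α = 1.70×10⁻⁴ − 3.3×10⁻⁵ = 1.37×10⁻⁴ /K; ΔT = 32 K
ΔV = 23.7 × 1.37×10⁻⁴ × 32 = 0.104 L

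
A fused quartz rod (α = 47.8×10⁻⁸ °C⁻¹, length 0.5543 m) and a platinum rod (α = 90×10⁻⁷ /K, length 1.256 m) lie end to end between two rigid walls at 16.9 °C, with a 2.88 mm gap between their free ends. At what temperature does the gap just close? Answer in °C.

α₁L₁ = 2.649554×10⁻⁷ m/K, α₂L₂ = 1.1304×10⁻⁵ m/K → total 1.15689554×10⁻⁵ m/K
ΔT = g/(α₁L₁+α₂L₂) = 2.88×10⁻³ / 1.15689554×10⁻⁵ = 248.94 K
T = 16.9 + 248.94 = 265.84 °C

T = 266 °C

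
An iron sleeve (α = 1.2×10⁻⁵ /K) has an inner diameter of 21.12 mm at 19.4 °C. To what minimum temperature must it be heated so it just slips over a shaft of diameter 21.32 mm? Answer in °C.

Required Δd = 21.32 − 21.12 = 0.20 mm
Δd = αd₀ΔT ⇒ ΔT = Δd/(αd₀) = 0.20 / (1.2×10⁻⁵ × 21.12) = 789.14 K
T_min = 19.4 + 789.14 = 808.54 °C

T = 809 °C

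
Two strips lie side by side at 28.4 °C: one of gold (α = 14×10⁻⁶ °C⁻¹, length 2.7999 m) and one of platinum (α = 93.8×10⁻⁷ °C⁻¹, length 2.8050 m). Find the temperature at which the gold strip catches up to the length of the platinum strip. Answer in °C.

Equal length when α₁L₁ΔT − α₂L₂ΔT = L₂ − L₁ = 5.10×10⁻³ m
α₁L₁ = 3.91986×10⁻⁵, α₂L₂ = 2.63109×10⁻⁵ → Δ(αL) = 1.28877×10⁻⁵ m/K
ΔT = 5.10×10⁻³ / 1.28877×10⁻⁵ = 395.726 K, so T = 28.4 + 395.726 = 424.126 °C

T = 424.1 °C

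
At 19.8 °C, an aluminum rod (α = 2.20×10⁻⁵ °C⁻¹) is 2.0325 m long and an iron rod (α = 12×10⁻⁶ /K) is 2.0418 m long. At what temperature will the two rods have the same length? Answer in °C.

T = 479.9 °C

Equal length when α₁L₁ΔT − α₂L₂ΔT = L₂ − L₁ = 9.30×10⁻³ m
α₁L₁ = 4.4715×10⁻⁵, α₂L₂ = 2.45016×10⁻⁵ → Δ(αL) = 2.02134×10⁻⁵ m/K
ΔT = 9.30×10⁻³ / 2.02134×10⁻⁵ = 460.091 K, so T = 19.8 + 460.091 = 479.891 °C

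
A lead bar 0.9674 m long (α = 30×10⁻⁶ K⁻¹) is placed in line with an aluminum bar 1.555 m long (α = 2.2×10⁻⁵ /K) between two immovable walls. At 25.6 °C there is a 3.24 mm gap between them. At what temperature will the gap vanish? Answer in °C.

T = 76.8 °C

Gap closes when ΔL₁ + ΔL₂ = 3.24 mm = 3.24×10⁻³ m
(α₁L₁ + α₂L₂)ΔT = g
α₁L₁ + α₂L₂ = 30×10⁻⁶×0.9674 + 2.2×10⁻⁵×1.555 = 6.3232×10⁻⁵ m/K
ΔT = 3.24×10⁻³ / 6.3232×10⁻⁵ = 51.240 K
T = 25.6 + 51.240 = 76.840 °C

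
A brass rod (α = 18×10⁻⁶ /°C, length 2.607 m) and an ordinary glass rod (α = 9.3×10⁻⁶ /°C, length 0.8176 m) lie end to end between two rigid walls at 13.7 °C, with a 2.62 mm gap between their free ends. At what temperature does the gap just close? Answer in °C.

α₁L₁ = 4.6926×10⁻⁵ m/K, α₂L₂ = 7.60368×10⁻⁶ m/K → total 5.452968×10⁻⁵ m/K
ΔT = g/(α₁L₁+α₂L₂) = 2.62×10⁻³ / 5.452968×10⁻⁵ = 48.047 K
T = 13.7 + 48.047 = 61.747 °C

T = 61.7 °C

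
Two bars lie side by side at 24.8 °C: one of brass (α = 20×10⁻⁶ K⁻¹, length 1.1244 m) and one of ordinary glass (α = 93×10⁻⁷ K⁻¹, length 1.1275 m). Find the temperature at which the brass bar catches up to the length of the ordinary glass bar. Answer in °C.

T = 283.1 °C

Equal length when α₁L₁ΔT − α₂L₂ΔT = L₂ − L₁ = 3.10×10⁻³ m
α₁L₁ = 2.2488×10⁻⁵, α₂L₂ = 1.048575×10⁻⁵ → Δ(αL) = 1.200225×10⁻⁵ m/K
ΔT = 3.10×10⁻³ / 1.200225×10⁻⁵ = 258.285 K, so T = 24.8 + 258.285 = 283.085 °C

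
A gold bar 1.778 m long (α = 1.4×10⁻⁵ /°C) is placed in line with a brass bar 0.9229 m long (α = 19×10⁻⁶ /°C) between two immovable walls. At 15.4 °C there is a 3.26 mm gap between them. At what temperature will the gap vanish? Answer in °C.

α₁L₁ = 2.4892×10⁻⁵ m/K, α₂L₂ = 1.75351×10⁻⁵ m/K → total 4.24271×10⁻⁵ m/K
ΔT = g/(α₁L₁+α₂L₂) = 3.26×10⁻³ / 4.24271×10⁻⁵ = 76.838 K
T = 15.4 + 76.838 = 92.238 °C

T = 92.2 °C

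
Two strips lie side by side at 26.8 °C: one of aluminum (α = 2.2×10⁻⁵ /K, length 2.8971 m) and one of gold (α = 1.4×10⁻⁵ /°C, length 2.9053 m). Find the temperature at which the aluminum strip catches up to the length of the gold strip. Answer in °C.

T = 382.4 °C

L₁(1 + α₁ΔT) = L₂(1 + α₂ΔT) ⇒ ΔT = (L₂ − L₁)/(α₁L₁ − α₂L₂)
L₂ − L₁ = 2.9053 − 2.8971 = 8.20×10⁻³ m
α₁L₁ − α₂L₂ = 2.2×10⁻⁵×2.8971 − 1.4×10⁻⁵×2.9053 = 2.3062×10⁻⁵ m/K
ΔT = 8.20×10⁻³ / 2.3062×10⁻⁵ = 355.563 K
T = 26.8 + 355.563 = 382.363 °C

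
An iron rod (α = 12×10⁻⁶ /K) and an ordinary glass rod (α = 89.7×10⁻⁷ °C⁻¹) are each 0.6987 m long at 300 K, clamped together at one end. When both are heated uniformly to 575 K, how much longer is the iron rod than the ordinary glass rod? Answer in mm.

ΔT = 275 K
iron: ΔL = 12×10⁻⁶ × 0.6987 m × 275 = 2.3057×10⁻³ m = 2.3057 mm
ordinary glass: ΔL = 89.7×10⁻⁷ × 0.6987 m × 275 = 1.7235×10⁻³ m = 1.7235 mm
difference = 2.3057 − 1.7235 = 0.5822 mm

0.582 mm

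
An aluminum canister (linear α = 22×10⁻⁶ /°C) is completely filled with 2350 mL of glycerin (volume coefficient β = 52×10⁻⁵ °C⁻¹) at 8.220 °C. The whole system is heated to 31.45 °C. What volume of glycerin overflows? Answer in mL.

24.8 mL

The canister also expands: β_container ≈ 3α = 6.6×10⁻⁵ /K
Net overflow = V₀(β_liq − 3α_cont)ΔT
β − 3α = 5.20×10⁻⁴ − 6.6×10⁻⁵ = 4.54×10⁻⁴ /K; ΔT = 23.230 K
ΔV = 2350 × 4.54×10⁻⁴ × 23.230 = 24.8 mL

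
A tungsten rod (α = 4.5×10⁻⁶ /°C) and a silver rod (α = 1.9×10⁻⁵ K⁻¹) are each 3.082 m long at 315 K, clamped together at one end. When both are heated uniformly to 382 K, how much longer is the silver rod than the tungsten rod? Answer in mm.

2.99 mm

ΔT = 67 K
tungsten: ΔL = 4.5×10⁻⁶ × 3.082 m × 67 = 9.2922×10⁻⁴ m = 0.92922 mm
silver: ΔL = 1.9×10⁻⁵ × 3.082 m × 67 = 3.9234×10⁻³ m = 3.9234 mm
difference = 3.9234 − 0.92922 = 2.99418 mm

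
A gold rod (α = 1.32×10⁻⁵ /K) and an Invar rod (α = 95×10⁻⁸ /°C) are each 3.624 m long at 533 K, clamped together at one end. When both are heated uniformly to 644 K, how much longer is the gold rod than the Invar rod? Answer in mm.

4.93 mm

ΔT = 111 K
gold: ΔL = 1.32×10⁻⁵ × 3.624 m × 111 = 5.3099×10⁻³ m = 5.3099 mm
Invar: ΔL = 95×10⁻⁸ × 3.624 m × 111 = 3.8215×10⁻⁴ m = 0.38215 mm
difference = 5.3099 − 0.38215 = 4.92775 mm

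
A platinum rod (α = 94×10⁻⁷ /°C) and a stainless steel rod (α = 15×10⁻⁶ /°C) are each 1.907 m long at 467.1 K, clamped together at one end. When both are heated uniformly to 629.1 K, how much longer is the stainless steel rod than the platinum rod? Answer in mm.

1.73 mm

ΔT = 162.0 K
platinum: ΔL = 94×10⁻⁷ × 1.907 m × 162.0 = 2.9040×10⁻³ m = 2.9040 mm
stainless steel: ΔL = 15×10⁻⁶ × 1.907 m × 162.0 = 4.6340×10⁻³ m = 4.6340 mm
difference = 4.6340 − 2.9040 = 1.730 mm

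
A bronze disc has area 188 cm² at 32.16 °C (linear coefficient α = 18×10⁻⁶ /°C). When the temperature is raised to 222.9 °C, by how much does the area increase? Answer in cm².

Area coefficient ≈ 2α; |ΔT| = 190.74 K
ΔA = 2αA₀ΔT = 2(18×10⁻⁶)(188)(190.74) = 1.29 cm²

ΔA = 1.29 cm²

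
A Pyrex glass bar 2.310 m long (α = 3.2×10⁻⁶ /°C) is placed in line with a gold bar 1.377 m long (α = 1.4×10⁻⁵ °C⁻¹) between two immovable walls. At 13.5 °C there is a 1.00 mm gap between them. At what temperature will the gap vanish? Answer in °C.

T = 51.0 °C

α₁L₁ = 7.392×10⁻⁶ m/K, α₂L₂ = 1.9278×10⁻⁵ m/K → total 2.667×10⁻⁵ m/K
ΔT = g/(α₁L₁+α₂L₂) = 1.00×10⁻³ / 2.667×10⁻⁵ = 37.495 K
T = 13.5 + 37.495 = 50.995 °C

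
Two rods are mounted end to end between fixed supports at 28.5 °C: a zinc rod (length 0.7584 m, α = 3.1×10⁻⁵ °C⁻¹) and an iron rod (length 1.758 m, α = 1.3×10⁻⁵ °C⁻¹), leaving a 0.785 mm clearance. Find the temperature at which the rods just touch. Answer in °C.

T = 45.4 °C

Gap closes when ΔL₁ + ΔL₂ = 0.785 mm = 7.85×10⁻⁴ m
(α₁L₁ + α₂L₂)ΔT = g
α₁L₁ + α₂L₂ = 3.1×10⁻⁵×0.7584 + 1.3×10⁻⁵×1.758 = 4.63644×10⁻⁵ m/K
ΔT = 7.85×10⁻⁴ / 4.63644×10⁻⁵ = 16.931 K
T = 28.5 + 16.931 = 45.431 °C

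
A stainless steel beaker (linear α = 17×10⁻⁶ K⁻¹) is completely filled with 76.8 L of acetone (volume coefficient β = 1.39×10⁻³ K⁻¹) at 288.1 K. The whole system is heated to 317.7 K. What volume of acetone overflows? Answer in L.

3.04 L

The beaker also expands: β_container ≈ 3α = 5.1×10⁻⁵ /K
Net overflow = V₀(β_liq − 3α_cont)ΔT
β − 3α = 1.39×10⁻³ − 5.1×10⁻⁵ = 1.339×10⁻³ /K; ΔT = 29.6 K
ΔV = 76.8 × 1.339×10⁻³ × 29.6 = 3.04 L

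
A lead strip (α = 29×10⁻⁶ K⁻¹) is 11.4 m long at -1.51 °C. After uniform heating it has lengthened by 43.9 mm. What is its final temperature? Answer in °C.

ΔL = αL₀ΔT ⇒ ΔT = ΔL / (αL₀)
ΔT = 43.9×10⁻³ m / (29×10⁻⁶ × 11.4 m) = 132.79 K
T = -1.51 + 132.79 = 131.28 °C

T = 131 °C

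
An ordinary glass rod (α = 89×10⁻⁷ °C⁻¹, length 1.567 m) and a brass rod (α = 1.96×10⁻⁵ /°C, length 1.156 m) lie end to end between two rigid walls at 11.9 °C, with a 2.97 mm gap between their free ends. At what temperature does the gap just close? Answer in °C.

T = 93.0 °C

α₁L₁ = 1.39463×10⁻⁵ m/K, α₂L₂ = 2.26576×10⁻⁵ m/K → total 3.66039×10⁻⁵ m/K
ΔT = g/(α₁L₁+α₂L₂) = 2.97×10⁻³ / 3.66039×10⁻⁵ = 81.139 K
T = 11.9 + 81.139 = 93.039 °C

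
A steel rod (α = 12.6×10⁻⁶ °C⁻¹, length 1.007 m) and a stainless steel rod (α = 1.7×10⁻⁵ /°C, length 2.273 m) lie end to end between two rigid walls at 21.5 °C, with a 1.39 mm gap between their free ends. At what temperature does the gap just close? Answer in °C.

T = 48.6 °C

Gap closes when ΔL₁ + ΔL₂ = 1.39 mm = 1.39×10⁻³ m
(α₁L₁ + α₂L₂)ΔT = g
α₁L₁ + α₂L₂ = 12.6×10⁻⁶×1.007 + 1.7×10⁻⁵×2.273 = 5.13292×10⁻⁵ m/K
ΔT = 1.39×10⁻³ / 5.13292×10⁻⁵ = 27.080 K
T = 21.5 + 27.080 = 48.580 °C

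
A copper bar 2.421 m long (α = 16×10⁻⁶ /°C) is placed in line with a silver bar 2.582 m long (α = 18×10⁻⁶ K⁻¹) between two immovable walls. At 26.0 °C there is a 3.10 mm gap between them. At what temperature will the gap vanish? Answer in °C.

T = 62.4 °C

α₁L₁ = 3.8736×10⁻⁵ m/K, α₂L₂ = 4.6476×10⁻⁵ m/K → total 8.5212×10⁻⁵ m/K
ΔT = g/(α₁L₁+α₂L₂) = 3.10×10⁻³ / 8.5212×10⁻⁵ = 36.380 K
T = 26.0 + 36.380 = 62.380 °C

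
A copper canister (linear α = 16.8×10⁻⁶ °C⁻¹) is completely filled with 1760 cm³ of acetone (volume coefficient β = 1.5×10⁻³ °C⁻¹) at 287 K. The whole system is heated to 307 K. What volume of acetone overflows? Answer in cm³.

The canister also expands: β_container ≈ 3α = 5.04×10⁻⁵ /K
Net overflow = V₀(β_liq − 3α_cont)ΔT
β − 3α = 1.50×10⁻³ − 5.04×10⁻⁵ = 1.4496×10⁻³ /K; ΔT = 20 K
ΔV = 1760 × 1.4496×10⁻³ × 20 = 51.0 cm³

51.0 cm³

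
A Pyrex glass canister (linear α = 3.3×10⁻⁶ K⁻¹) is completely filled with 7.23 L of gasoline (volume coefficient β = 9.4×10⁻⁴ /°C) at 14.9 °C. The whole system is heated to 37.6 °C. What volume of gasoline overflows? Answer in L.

0.153 L

The canister also expands: β_container ≈ 3α = 9.9×10⁻⁶ /K
Net overflow = V₀(β_liq − 3α_cont)ΔT
β − 3α = 9.40×10⁻⁴ − 9.9×10⁻⁶ = 9.301×10⁻⁴ /K; ΔT = 22.7 K
ΔV = 7.23 × 9.301×10⁻⁴ × 22.7 = 0.153 L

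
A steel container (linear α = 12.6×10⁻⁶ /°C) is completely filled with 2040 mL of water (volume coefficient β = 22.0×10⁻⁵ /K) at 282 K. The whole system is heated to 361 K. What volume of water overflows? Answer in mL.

The container also expands: β_container ≈ 3α = 3.78×10⁻⁵ /K
Net overflow = V₀(β_liq − 3α_cont)ΔT
β − 3α = 2.20×10⁻⁴ − 3.78×10⁻⁵ = 1.822×10⁻⁴ /K; ΔT = 79 K
ΔV = 2040 × 1.822×10⁻⁴ × 79 = 29.4 mL

29.4 mL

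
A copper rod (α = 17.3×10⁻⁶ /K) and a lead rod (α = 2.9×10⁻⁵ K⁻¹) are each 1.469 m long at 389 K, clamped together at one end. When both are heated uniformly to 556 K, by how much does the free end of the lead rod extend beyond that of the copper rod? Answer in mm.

ΔT = 167 K
copper: ΔL = 17.3×10⁻⁶ × 1.469 m × 167 = 4.2441×10⁻³ m = 4.2441 mm
lead: ΔL = 2.9×10⁻⁵ × 1.469 m × 167 = 7.1144×10⁻³ m = 7.1144 mm
difference = 7.1144 − 4.2441 = 2.8703 mm

2.87 mm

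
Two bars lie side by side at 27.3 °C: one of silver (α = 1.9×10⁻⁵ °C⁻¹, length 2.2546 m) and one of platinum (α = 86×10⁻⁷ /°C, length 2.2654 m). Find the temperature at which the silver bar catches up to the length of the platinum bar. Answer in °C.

Equal length when α₁L₁ΔT − α₂L₂ΔT = L₂ − L₁ = 1.08×10⁻² m
α₁L₁ = 4.28374×10⁻⁵, α₂L₂ = 1.948244×10⁻⁵ → Δ(αL) = 2.335496×10⁻⁵ m/K
ΔT = 1.08×10⁻² / 2.335496×10⁻⁵ = 462.429 K, so T = 27.3 + 462.429 = 489.729 °C

T = 489.7 °C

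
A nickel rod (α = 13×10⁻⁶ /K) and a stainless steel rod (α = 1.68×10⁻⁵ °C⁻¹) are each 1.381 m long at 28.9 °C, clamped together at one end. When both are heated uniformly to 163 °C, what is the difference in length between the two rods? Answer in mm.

0.704 mm

ΔT = 134.1 K
nickel: ΔL = 13×10⁻⁶ × 1.381 m × 134.1 = 2.4075×10⁻³ m = 2.4075 mm
stainless steel: ΔL = 1.68×10⁻⁵ × 1.381 m × 134.1 = 3.1112×10⁻³ m = 3.1112 mm
difference = 3.1112 − 2.4075 = 0.7037 mm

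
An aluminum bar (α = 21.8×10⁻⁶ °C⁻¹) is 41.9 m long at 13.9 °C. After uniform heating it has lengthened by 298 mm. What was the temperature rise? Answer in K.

ΔL = αL₀ΔT ⇒ ΔT = ΔL / (αL₀)
ΔT = 298×10⁻³ m / (21.8×10⁻⁶ × 41.9 m) = 326.25 K

ΔT = 326 K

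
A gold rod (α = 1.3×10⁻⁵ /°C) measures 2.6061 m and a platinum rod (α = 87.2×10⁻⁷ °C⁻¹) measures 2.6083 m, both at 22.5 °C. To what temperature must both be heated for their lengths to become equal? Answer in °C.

T = 220.1 °C

L₁(1 + α₁ΔT) = L₂(1 + α₂ΔT) ⇒ ΔT = (L₂ − L₁)/(α₁L₁ − α₂L₂)
L₂ − L₁ = 2.6083 − 2.6061 = 2.20×10⁻³ m
α₁L₁ − α₂L₂ = 1.3×10⁻⁵×2.6061 − 87.2×10⁻⁷×2.6083 = 1.1134924×10⁻⁵ m/K
ΔT = 2.20×10⁻³ / 1.1134924×10⁻⁵ = 197.577 K
T = 22.5 + 197.577 = 220.077 °C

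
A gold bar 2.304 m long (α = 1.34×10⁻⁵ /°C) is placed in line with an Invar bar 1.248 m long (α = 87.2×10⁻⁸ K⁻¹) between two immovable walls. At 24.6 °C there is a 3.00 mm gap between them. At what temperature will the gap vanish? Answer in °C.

T = 118 °C

Gap closes when ΔL₁ + ΔL₂ = 3.00 mm = 3.00×10⁻³ m
(α₁L₁ + α₂L₂)ΔT = g
α₁L₁ + α₂L₂ = 1.34×10⁻⁵×2.304 + 87.2×10⁻⁸×1.248 = 3.1961856×10⁻⁵ m/K
ΔT = 3.00×10⁻³ / 3.1961856×10⁻⁵ = 93.86 K
T = 24.6 + 93.86 = 118.46 °C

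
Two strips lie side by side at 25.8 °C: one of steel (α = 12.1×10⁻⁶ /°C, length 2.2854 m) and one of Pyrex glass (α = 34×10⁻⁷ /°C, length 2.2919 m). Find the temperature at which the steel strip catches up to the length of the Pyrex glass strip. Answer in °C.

Equal length when α₁L₁ΔT − α₂L₂ΔT = L₂ − L₁ = 6.50×10⁻³ m
α₁L₁ = 2.765334×10⁻⁵, α₂L₂ = 7.79246×10⁻⁶ → Δ(αL) = 1.986088×10⁻⁵ m/K
ΔT = 6.50×10⁻³ / 1.986088×10⁻⁵ = 327.277 K, so T = 25.8 + 327.277 = 353.077 °C

T = 353.1 °C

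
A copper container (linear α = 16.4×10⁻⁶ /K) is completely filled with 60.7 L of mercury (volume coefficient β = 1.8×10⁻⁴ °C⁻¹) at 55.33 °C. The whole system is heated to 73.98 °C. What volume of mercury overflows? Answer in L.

0.148 L

The container also expands: β_container ≈ 3α = 4.92×10⁻⁵ /K
Net overflow = V₀(β_liq − 3α_cont)ΔT
β − 3α = 1.80×10⁻⁴ − 4.92×10⁻⁵ = 1.308×10⁻⁴ /K; ΔT = 18.65 K
ΔV = 60.7 × 1.308×10⁻⁴ × 18.65 = 0.148 L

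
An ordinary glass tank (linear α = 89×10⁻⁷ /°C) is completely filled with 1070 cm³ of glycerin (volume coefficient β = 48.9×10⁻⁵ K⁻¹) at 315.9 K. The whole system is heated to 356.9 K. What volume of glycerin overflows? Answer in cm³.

20.3 cm³

The tank also expands: β_container ≈ 3α = 2.67×10⁻⁵ /K
Net overflow = V₀(β_liq − 3α_cont)ΔT
β − 3α = 4.89×10⁻⁴ − 2.67×10⁻⁵ = 4.623×10⁻⁴ /K; ΔT = 41.0 K
ΔV = 1070 × 4.623×10⁻⁴ × 41.0 = 20.3 cm³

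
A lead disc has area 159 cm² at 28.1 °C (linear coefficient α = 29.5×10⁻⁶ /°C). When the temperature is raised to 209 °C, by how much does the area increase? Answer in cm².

Area coefficient ≈ 2α; |ΔT| = 180.9 K
ΔA = 2αA₀ΔT = 2(29.5×10⁻⁶)(159)(180.9) = 1.70 cm²

ΔA = 1.70 cm²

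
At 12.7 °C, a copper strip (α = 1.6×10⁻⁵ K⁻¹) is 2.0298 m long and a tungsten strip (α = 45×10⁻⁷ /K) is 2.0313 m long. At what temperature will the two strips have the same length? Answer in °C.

Equal length when α₁L₁ΔT − α₂L₂ΔT = L₂ − L₁ = 1.50×10⁻³ m
α₁L₁ = 3.24768×10⁻⁵, α₂L₂ = 9.14085×10⁻⁶ → Δ(αL) = 2.333595×10⁻⁵ m/K
ΔT = 1.50×10⁻³ / 2.333595×10⁻⁵ = 64.2785 K, so T = 12.7 + 64.2785 = 76.9785 °C

T = 76.98 °C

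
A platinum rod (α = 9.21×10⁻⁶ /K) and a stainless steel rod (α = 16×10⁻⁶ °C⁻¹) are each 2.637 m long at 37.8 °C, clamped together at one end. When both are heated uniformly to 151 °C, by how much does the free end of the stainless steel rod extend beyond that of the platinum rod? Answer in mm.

2.03 mm

ΔT = 113.2 K
platinum: ΔL = 9.21×10⁻⁶ × 2.637 m × 113.2 = 2.7493×10⁻³ m = 2.7493 mm
stainless steel: ΔL = 16×10⁻⁶ × 2.637 m × 113.2 = 4.7761×10⁻³ m = 4.7761 mm
difference = 4.7761 − 2.7493 = 2.0268 mm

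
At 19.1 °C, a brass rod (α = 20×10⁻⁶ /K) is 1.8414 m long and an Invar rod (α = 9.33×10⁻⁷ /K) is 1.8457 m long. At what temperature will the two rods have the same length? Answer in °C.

Equal length when α₁L₁ΔT − α₂L₂ΔT = L₂ − L₁ = 4.30×10⁻³ m
α₁L₁ = 3.6828×10⁻⁵, α₂L₂ = 1.7220381×10⁻⁶ → Δ(αL) = 3.51059619×10⁻⁵ m/K
ΔT = 4.30×10⁻³ / 3.51059619×10⁻⁵ = 122.486 K, so T = 19.1 + 122.486 = 141.586 °C

T = 141.6 °C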